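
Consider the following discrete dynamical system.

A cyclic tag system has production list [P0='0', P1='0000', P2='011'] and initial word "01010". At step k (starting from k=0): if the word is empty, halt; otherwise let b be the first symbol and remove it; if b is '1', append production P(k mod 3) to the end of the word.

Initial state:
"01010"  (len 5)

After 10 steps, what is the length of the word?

0

t=0: "01010"  (len 5)
t=1: "1010"  (len 4)
t=2: "0100000"  (len 7)
t=3: "100000"  (len 6)
t=4: "000000"  (len 6)
t=5: "00000"  (len 5)
t=6: "0000"  (len 4)
t=7: "000"  (len 3)
t=8: "00"  (len 2)
t=9: "0"  (len 1)
t=10: (halted — word empty)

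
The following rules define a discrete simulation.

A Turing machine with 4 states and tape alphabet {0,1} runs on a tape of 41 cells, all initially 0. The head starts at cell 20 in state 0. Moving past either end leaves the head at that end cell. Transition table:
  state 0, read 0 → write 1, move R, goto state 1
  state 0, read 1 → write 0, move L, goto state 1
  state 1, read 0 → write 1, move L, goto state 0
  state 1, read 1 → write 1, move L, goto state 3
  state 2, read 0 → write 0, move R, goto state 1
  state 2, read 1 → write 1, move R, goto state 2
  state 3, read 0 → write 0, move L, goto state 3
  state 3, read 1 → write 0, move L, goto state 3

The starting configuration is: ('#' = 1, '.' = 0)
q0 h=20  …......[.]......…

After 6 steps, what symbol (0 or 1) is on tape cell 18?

1

0) q0 h=20  …......[.]......…
1) q1 h=21  ….....#[.]......…
2) q0 h=20  …......[#]#.....…
3) q1 h=19  …......[.].#....…
4) q0 h=18  …......[.]#.#...…
5) q1 h=19  ….....#[#].#....…
6) q3 h=18  …......[#]#.#...…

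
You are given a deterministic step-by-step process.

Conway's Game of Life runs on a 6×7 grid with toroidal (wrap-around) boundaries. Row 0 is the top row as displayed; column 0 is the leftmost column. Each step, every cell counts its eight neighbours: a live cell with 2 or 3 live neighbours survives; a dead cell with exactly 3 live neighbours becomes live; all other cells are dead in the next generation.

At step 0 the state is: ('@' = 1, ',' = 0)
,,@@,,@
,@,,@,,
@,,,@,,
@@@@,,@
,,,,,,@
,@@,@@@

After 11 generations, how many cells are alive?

26

t=0: ,,@@,,@
,@,,@,,
@,,,@,,
@@@@,,@
,,,,,,@
,@@,@@@
t=1: ,,,,,,@
@@@,@@,
,,,,@@@
,@@@,@@
,,,,@,,
,@@,@,@
t=2: ,,,,@,@
@@,@@,,
,,,,,,,
@,@@,,@
,,,,@,@
@,,@,,,
t=3: ,@@,@@@
@,,@@@,
,,,,@,@
@,,@,@@
,@@,@@@
@,,@@,@
t=4: ,@@,,,,
@@@,,,,
,,,,,,,
,@@@,,,
,@@,,,,
,,,,,,,
t=5: @,@,,,,
@,@,,,,
@,,@,,,
,@,@,,,
,@,@,,,
,,,,,,,
t=6: ,,,,,,,
@,@@,,@
@,,@,,,
@@,@@,,
,,,,,,,
,@@,,,,
t=7: @,,@,,,
@@@@,,@
,,,,,,,
@@@@@,,
@,,@,,,
,,,,,,,
t=8: @,,@,,@
@@@@,,@
,,,,@,@
@@@@@,,
@,,@@,,
,,,,,,,
t=9: ,,,@,,@
,@@@@,,
,,,,@,@
@@@,,,@
@,,,@,,
@,,@@,@
t=10: ,@,,,,@
@,@,@,,
,,,,@,@
,@,@,,@
,,@,@,,
@,,@@,@
t=11: ,@@,@,@
@@,@,,@
,@@,@,@
@,@@@,,
,@@,@,@
@@@@@,@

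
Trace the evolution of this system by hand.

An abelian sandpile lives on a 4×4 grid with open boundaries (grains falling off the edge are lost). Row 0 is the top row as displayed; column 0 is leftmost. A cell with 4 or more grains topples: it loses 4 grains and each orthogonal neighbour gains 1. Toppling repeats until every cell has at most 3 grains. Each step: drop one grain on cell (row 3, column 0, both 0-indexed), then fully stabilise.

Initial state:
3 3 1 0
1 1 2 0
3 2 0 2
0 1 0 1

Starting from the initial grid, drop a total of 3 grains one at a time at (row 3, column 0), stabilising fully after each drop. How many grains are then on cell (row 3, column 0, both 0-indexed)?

3

t=0: 3 3 1 0
1 1 2 0
3 2 0 2
0 1 0 1
t=1: 3 3 1 0
1 1 2 0
3 2 0 2
1 1 0 1
t=2: 3 3 1 0
1 1 2 0
3 2 0 2
2 1 0 1
t=3: 3 3 1 0
1 1 2 0
3 2 0 2
3 1 0 1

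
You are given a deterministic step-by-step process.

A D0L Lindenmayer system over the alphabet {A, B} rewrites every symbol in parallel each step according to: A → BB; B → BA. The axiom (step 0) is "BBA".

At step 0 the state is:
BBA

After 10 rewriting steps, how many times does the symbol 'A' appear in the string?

[0] BBA
[1] BABABB
[2] BABBBABBBABA
[3] BABBBABABABBBABABABBBABB
[4] BABBBABABABBBABBBABBBABABABBBABBBABBBABABABBBABA
[5] BABBBABABABBBABBBABBBABABABBBABABABBBABABABBBABBBABBBABABABBBABABABBBABABABBBABBBABBBABABABBBABB
[6] BABBBABABABBBABBBABBBABABABBBABABABBBABABABBBABBBABBBABABA…BABABBBABBBABBBABABABBBABABABBBABABABBBABBBABBBABABABBBABA  (len 192)
[7] BABBBABABABBBABBBABBBABABABBBABABABBBABABABBBABBBABBBABABA…BABABBBABBBABBBABABABBBABABABBBABABABBBABBBABBBABABABBBABB  (len 384)
[8] BABBBABABABBBABBBABBBABABABBBABABABBBABABABBBABBBABBBABABA…BABABBBABBBABBBABABABBBABABABBBABABABBBABBBABBBABABABBBABA  (len 768)
[9] BABBBABABABBBABBBABBBABABABBBABABABBBABABABBBABBBABBBABABA…BABABBBABBBABBBABABABBBABABABBBABABABBBABBBABBBABABABBBABB  (len 1536)
[10] BABBBABABABBBABBBABBBABABABBBABABABBBABABABBBABBBABBBABABA…BABABBBABBBABBBABABABBBABABABBBABABABBBABBBABBBABABABBBABA  (len 3072)

1024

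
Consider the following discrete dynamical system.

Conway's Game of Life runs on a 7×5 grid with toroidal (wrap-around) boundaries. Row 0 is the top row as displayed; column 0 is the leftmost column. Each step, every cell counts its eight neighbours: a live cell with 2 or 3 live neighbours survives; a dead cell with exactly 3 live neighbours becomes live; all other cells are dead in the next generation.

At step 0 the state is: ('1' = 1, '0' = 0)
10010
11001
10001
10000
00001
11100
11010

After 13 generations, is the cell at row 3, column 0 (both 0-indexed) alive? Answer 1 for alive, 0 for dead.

0) 10010
11001
10001
10000
00001
11100
11010
1) 00010
01010
00000
10000
00001
00110
00010
2) 00011
00100
00000
00000
00011
00111
00011
3) 00101
00010
00000
00000
00101
10100
10000
4) 00011
00010
00000
00000
01010
10011
10011
5) 10100
00011
00000
00000
10110
01000
00100
6) 01101
00011
00000
00000
01100
01010
00100
7) 11101
10111
00000
00000
01100
01010
10000
8) 00100
00100
00011
00000
01100
11000
00010
9) 00110
00100
00010
00110
11100
11000
01100
10) 00010
00100
00010
00011
10011
00000
10010
11) 00111
00110
00111
10100
10010
10010
00001
12) 00101
01000
00001
10100
10110
10010
10100
13) 10110
10010
11000
10100
10110
10010
10100

1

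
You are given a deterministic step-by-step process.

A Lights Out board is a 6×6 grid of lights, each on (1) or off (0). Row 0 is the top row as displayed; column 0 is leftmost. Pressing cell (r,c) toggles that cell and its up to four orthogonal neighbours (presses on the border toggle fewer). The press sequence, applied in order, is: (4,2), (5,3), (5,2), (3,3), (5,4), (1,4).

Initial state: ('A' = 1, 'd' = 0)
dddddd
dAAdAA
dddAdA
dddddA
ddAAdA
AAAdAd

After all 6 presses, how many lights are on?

k=0  dddddd
dAAdAA
dddAdA
dddddA
ddAAdA
AAAdAd
k=1  dddddd
dAAdAA
dddAdA
ddAddA
dAdddA
AAddAd
k=2  dddddd
dAAdAA
dddAdA
ddAddA
dAdAdA
AAAAdd
k=3  dddddd
dAAdAA
dddAdA
ddAddA
dAAAdA
Addddd
k=4  dddddd
dAAdAA
dddddA
dddAAA
dAAddA
Addddd
k=5  dddddd
dAAdAA
dddddA
dddAAA
dAAdAA
AddAAA
k=6  ddddAd
dAAAdd
ddddAA
dddAAA
dAAdAA
AddAAA

17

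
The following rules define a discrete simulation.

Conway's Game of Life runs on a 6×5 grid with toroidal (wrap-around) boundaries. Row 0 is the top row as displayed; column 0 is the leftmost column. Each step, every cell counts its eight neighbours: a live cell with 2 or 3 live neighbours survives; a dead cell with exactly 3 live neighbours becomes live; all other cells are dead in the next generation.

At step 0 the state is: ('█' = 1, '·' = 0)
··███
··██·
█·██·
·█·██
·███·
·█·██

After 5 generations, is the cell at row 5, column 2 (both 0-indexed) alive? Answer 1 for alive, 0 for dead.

1

[0] ··███
··██·
█·██·
·█·██
·███·
·█·██
[1] ██···
·····
█····
·····
·█···
·█···
[2] ██···
██···
·····
·····
·····
·██··
[3] ·····
██···
·····
·····
·····
███··
[4] ··█··
·····
·····
·····
·█···
·█···
[5] ·····
·····
·····
·····
·····
·██··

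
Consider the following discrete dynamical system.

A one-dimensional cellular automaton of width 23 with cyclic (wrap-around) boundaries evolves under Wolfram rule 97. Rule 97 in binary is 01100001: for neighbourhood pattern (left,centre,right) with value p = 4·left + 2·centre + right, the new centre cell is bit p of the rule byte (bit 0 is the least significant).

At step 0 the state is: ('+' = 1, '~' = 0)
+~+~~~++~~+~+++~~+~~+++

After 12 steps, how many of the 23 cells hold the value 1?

k=0  +~+~~~++~~+~+++~~+~~+++
k=1  ++~~+~~+~~~+~~+~~~~~~~~
k=2  ~+~~~~~~~+~~~~~~++++++~
k=3  ~~~+++++~~~++++~~~~~~+~
k=4  ++~~~~~+~+~~~~+~++++~~~
k=5  ~+~+++~~+~~++~~+~~~+~+~
k=6  ~~+~~+~~~~~~+~~~~+~~+~~
k=7  +~~~~~~++++~~~++~~~~~~+
k=8  +~++++~~~~+~+~~+~++++~~
k=9  ~+~~~+~++~~+~~~~+~~~+~~
k=10  ~~~+~~+~+~~~~++~~~+~~~+
k=11  ~+~~~~~+~~++~~+~+~~~+~~
k=12  ~~~+++~~~~~+~~~+~~+~~~+

7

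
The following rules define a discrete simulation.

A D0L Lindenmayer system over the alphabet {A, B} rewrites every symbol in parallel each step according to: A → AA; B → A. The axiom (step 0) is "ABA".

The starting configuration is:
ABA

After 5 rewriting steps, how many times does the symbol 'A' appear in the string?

step 0: ABA
step 1: AAAAA
step 2: AAAAAAAAAA
step 3: AAAAAAAAAAAAAAAAAAAA
step 4: AAAAAAAAAAAAAAAAAAAAAAAAAAAAAAAAAAAAAAAA
step 5: AAAAAAAAAAAAAAAAAAAAAAAAAAAAAAAAAAAAAAAAAAAAAAAAAAAAAAAAAAAAAAAAAAAAAAAAAAAAAAAA

80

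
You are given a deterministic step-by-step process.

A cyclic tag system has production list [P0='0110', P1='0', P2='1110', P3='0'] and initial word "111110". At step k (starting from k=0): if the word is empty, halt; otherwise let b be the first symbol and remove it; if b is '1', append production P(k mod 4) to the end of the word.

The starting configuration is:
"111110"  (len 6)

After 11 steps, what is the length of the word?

14

gen 0: "111110"  (len 6)
gen 1: "111100110"  (len 9)
gen 2: "111001100"  (len 9)
gen 3: "110011001110"  (len 12)
gen 4: "100110011100"  (len 12)
gen 5: "001100111000110"  (len 15)
gen 6: "01100111000110"  (len 14)
gen 7: "1100111000110"  (len 13)
gen 8: "1001110001100"  (len 13)
gen 9: "0011100011000110"  (len 16)
gen 10: "011100011000110"  (len 15)
gen 11: "11100011000110"  (len 14)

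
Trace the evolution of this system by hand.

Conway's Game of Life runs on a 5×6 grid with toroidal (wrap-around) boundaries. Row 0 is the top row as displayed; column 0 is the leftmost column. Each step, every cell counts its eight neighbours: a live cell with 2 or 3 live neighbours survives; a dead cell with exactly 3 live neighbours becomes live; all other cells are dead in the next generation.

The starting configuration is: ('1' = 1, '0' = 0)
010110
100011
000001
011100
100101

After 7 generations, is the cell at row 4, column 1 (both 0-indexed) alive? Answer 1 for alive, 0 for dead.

1

step 0: 010110
100011
000001
011100
100101
step 1: 011100
100100
011101
011101
100001
step 2: 011111
100000
000001
000101
000001
step 3: 011111
111100
100011
100001
000001
step 4: 000001
000000
001110
000000
011100
step 5: 001000
000110
000100
010010
001000
step 6: 001000
001110
001100
001100
011100
step 7: 000010
010010
010000
000010
010000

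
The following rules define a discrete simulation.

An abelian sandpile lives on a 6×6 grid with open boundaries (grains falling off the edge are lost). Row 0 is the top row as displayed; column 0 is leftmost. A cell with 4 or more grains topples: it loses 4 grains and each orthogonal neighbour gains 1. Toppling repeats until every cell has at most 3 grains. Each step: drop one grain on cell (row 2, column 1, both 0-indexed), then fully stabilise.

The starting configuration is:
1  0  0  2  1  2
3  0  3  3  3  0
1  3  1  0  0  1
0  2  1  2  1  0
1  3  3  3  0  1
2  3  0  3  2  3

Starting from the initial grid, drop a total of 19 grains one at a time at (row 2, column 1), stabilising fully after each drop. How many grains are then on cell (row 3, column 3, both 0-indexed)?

0) 1  0  0  2  1  2
3  0  3  3  3  0
1  3  1  0  0  1
0  2  1  2  1  0
1  3  3  3  0  1
2  3  0  3  2  3
1) 1  0  0  2  1  2
3  1  3  3  3  0
2  0  2  0  0  1
0  3  1  2  1  0
1  3  3  3  0  1
2  3  0  3  2  3
2) 1  0  0  2  1  2
3  1  3  3  3  0
2  1  2  0  0  1
0  3  1  2  1  0
1  3  3  3  0  1
2  3  0  3  2  3
3) 1  0  0  2  1  2
3  1  3  3  3  0
2  2  2  0  0  1
0  3  1  2  1  0
1  3  3  3  0  1
2  3  0  3  2  3
4) 1  0  0  2  1  2
3  1  3  3  3  0
2  3  2  0  0  1
0  3  1  2  1  0
1  3  3  3  0  1
2  3  0  3  2  3
5) 1  0  0  2  1  2
3  2  3  3  3  0
3  1  3  0  0  1
1  1  3  3  1  0
2  2  1  1  1  1
3  0  3  0  3  3
6) 1  0  0  2  1  2
3  2  3  3  3  0
3  2  3  0  0  1
1  1  3  3  1  0
2  2  1  1  1  1
3  0  3  0  3  3
7) 1  0  0  2  1  2
3  2  3  3  3  0
3  3  3  0  0  1
1  1  3  3  1  0
2  2  1  1  1  1
3  0  3  0  3  3
8) 2  1  1  3  2  2
1  1  2  1  0  1
1  3  2  3  1  1
2  3  1  0  2  0
2  2  2  2  1  1
3  0  3  0  3  3
9) 2  1  1  3  2  2
1  2  2  1  0  1
2  1  3  3  1  1
3  0  2  0  2  0
2  3  2  2  1  1
3  0  3  0  3  3
10) 2  1  1  3  2  2
1  2  2  1  0  1
2  2  3  3  1  1
3  0  2  0  2  0
2  3  2  2  1  1
3  0  3  0  3  3
11) 2  1  1  3  2  2
1  2  2  1  0  1
2  3  3  3  1  1
3  0  2  0  2  0
2  3  2  2  1  1
3  0  3  0  3  3
12) 2  1  1  3  2  2
1  3  3  2  0  1
3  1  1  0  2  1
3  1  3  1  2  0
2  3  2  2  1  1
3  0  3  0  3  3
13) 2  1  1  3  2  2
1  3  3  2  0  1
3  2  1  0  2  1
3  1  3  1  2  0
2  3  2  2  1  1
3  0  3  0  3  3
14) 2  1  1  3  2  2
1  3  3  2  0  1
3  3  1  0  2  1
3  1  3  1  2  0
2  3  2  2  1  1
3  0  3  0  3  3
15) 2  2  2  3  2  2
3  1  0  3  0  1
1  2  3  0  2  1
0  3  3  1  2  0
3  3  2  2  1  1
3  0  3  0  3  3
16) 2  2  2  3  2  2
3  1  0  3  0  1
1  3  3  0  2  1
0  3  3  1  2  0
3  3  2  2  1  1
3  0  3  0  3  3
17) 2  2  2  3  2  2
3  2  1  3  0  1
2  2  1  1  2  1
2  2  2  2  2  0
1  2  1  3  1  1
0  3  0  1  3  3
18) 2  2  2  3  2  2
3  2  1  3  0  1
2  3  1  1  2  1
2  2  2  2  2  0
1  2  1  3  1  1
0  3  0  1  3  3
19) 2  2  2  3  2  2
3  3  1  3  0  1
3  0  2  1  2  1
2  3  2  2  2  0
1  2  1  3  1  1
0  3  0  1  3  3

2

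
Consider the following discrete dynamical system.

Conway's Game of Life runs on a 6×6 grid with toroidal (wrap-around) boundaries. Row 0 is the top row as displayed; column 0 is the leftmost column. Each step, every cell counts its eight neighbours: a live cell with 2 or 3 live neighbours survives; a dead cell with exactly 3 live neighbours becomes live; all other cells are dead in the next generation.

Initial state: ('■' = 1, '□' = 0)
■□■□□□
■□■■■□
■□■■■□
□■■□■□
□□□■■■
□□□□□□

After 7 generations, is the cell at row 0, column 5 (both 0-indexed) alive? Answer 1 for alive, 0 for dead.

k=0  ■□■□□□
■□■■■□
■□■■■□
□■■□■□
□□□■■■
□□□□□□
k=1  □□■□□■
■□□□■□
■□□□□□
■■□□□□
□□■■■■
□□□■■■
k=2  ■□□□□□
■■□□□□
■□□□□□
■■■■■□
□■■□□□
■□□□□□
k=3  ■□□□□■
■■□□□■
□□□■□□
■□□■□■
□□□□□■
■□□□□□
k=4  □□□□□□
□■□□■■
□■■□□□
■□□□□■
□□□□■■
■□□□□□
k=5  ■□□□□■
■■■□□□
□■■□■□
■■□□■■
□□□□■□
□□□□□■
k=6  □□□□□■
□□■■□□
□□□□■□
■■■□■□
□□□□■□
■□□□■■
k=7  ■□□■□■
□□□■■□
□□□□■■
□■□□■□
□□□□■□
■□□□■□

1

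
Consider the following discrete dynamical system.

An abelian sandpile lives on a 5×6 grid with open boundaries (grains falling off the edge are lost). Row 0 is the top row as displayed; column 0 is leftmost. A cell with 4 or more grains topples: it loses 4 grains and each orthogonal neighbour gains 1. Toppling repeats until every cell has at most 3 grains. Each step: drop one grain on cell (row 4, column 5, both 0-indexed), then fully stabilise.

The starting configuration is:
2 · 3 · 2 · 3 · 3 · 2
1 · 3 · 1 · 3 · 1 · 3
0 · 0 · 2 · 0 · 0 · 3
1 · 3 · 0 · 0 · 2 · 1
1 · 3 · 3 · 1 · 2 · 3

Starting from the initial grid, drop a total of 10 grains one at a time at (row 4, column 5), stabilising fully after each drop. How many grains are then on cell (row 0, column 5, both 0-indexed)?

3

[0] 2 · 3 · 2 · 3 · 3 · 2
1 · 3 · 1 · 3 · 1 · 3
0 · 0 · 2 · 0 · 0 · 3
1 · 3 · 0 · 0 · 2 · 1
1 · 3 · 3 · 1 · 2 · 3
[1] 2 · 3 · 2 · 3 · 3 · 2
1 · 3 · 1 · 3 · 1 · 3
0 · 0 · 2 · 0 · 0 · 3
1 · 3 · 0 · 0 · 2 · 2
1 · 3 · 3 · 1 · 3 · 0
[2] 2 · 3 · 2 · 3 · 3 · 2
1 · 3 · 1 · 3 · 1 · 3
0 · 0 · 2 · 0 · 0 · 3
1 · 3 · 0 · 0 · 2 · 2
1 · 3 · 3 · 1 · 3 · 1
[3] 2 · 3 · 2 · 3 · 3 · 2
1 · 3 · 1 · 3 · 1 · 3
0 · 0 · 2 · 0 · 0 · 3
1 · 3 · 0 · 0 · 2 · 2
1 · 3 · 3 · 1 · 3 · 2
[4] 2 · 3 · 2 · 3 · 3 · 2
1 · 3 · 1 · 3 · 1 · 3
0 · 0 · 2 · 0 · 0 · 3
1 · 3 · 0 · 0 · 2 · 2
1 · 3 · 3 · 1 · 3 · 3
[5] 2 · 3 · 2 · 3 · 3 · 2
1 · 3 · 1 · 3 · 1 · 3
0 · 0 · 2 · 0 · 0 · 3
1 · 3 · 0 · 0 · 3 · 3
1 · 3 · 3 · 2 · 0 · 1
[6] 2 · 3 · 2 · 3 · 3 · 2
1 · 3 · 1 · 3 · 1 · 3
0 · 0 · 2 · 0 · 0 · 3
1 · 3 · 0 · 0 · 3 · 3
1 · 3 · 3 · 2 · 0 · 2
[7] 2 · 3 · 2 · 3 · 3 · 2
1 · 3 · 1 · 3 · 1 · 3
0 · 0 · 2 · 0 · 0 · 3
1 · 3 · 0 · 0 · 3 · 3
1 · 3 · 3 · 2 · 0 · 3
[8] 2 · 3 · 2 · 3 · 3 · 3
1 · 3 · 1 · 3 · 2 · 0
0 · 0 · 2 · 0 · 2 · 1
1 · 3 · 0 · 1 · 0 · 2
1 · 3 · 3 · 2 · 2 · 1
[9] 2 · 3 · 2 · 3 · 3 · 3
1 · 3 · 1 · 3 · 2 · 0
0 · 0 · 2 · 0 · 2 · 1
1 · 3 · 0 · 1 · 0 · 2
1 · 3 · 3 · 2 · 2 · 2
[10] 2 · 3 · 2 · 3 · 3 · 3
1 · 3 · 1 · 3 · 2 · 0
0 · 0 · 2 · 0 · 2 · 1
1 · 3 · 0 · 1 · 0 · 2
1 · 3 · 3 · 2 · 2 · 3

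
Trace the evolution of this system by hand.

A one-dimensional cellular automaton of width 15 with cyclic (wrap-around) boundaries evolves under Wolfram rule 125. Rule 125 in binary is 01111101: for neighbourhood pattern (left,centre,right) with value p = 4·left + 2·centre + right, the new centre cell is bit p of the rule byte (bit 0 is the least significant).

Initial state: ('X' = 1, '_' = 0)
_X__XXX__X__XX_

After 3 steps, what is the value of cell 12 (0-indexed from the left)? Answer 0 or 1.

t=0: _X__XXX__X__XX_
t=1: _XX_X_XX_XX_XXX
t=2: XXXXXXXXXXXXX_X
t=3: ____________XXX

1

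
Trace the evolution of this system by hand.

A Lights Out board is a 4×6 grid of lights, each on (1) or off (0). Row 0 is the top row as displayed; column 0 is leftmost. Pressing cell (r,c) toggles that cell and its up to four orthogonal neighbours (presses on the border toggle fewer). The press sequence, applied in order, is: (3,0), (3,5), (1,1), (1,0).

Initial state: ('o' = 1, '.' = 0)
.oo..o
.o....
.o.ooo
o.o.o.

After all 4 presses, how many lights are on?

step 0: .oo..o
.o....
.o.ooo
o.o.o.
step 1: .oo..o
.o....
oo.ooo
.oo.o.
step 2: .oo..o
.o....
oo.oo.
.oo..o
step 3: ..o..o
o.o...
o..oo.
.oo..o
step 4: o.o..o
.oo...
...oo.
.oo..o

10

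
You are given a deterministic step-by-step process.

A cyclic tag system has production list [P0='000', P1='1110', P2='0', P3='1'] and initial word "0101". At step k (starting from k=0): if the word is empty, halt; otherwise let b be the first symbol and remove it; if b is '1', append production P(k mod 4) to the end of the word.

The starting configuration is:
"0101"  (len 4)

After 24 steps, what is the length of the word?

0) "0101"  (len 4)
1) "101"  (len 3)
2) "011110"  (len 6)
3) "11110"  (len 5)
4) "11101"  (len 5)
5) "1101000"  (len 7)
6) "1010001110"  (len 10)
7) "0100011100"  (len 10)
8) "100011100"  (len 9)
9) "00011100000"  (len 11)
10) "0011100000"  (len 10)
11) "011100000"  (len 9)
12) "11100000"  (len 8)
13) "1100000000"  (len 10)
14) "1000000001110"  (len 13)
15) "0000000011100"  (len 13)
16) "000000011100"  (len 12)
17) "00000011100"  (len 11)
18) "0000011100"  (len 10)
19) "000011100"  (len 9)
20) "00011100"  (len 8)
21) "0011100"  (len 7)
22) "011100"  (len 6)
23) "11100"  (len 5)
24) "11001"  (len 5)

5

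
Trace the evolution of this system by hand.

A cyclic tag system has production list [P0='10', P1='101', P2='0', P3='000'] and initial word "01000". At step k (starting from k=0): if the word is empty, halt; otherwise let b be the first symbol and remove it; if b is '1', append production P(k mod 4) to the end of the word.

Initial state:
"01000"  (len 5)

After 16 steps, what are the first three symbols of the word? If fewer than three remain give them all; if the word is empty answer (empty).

00

step 0: "01000"  (len 5)
step 1: "1000"  (len 4)
step 2: "000101"  (len 6)
step 3: "00101"  (len 5)
step 4: "0101"  (len 4)
step 5: "101"  (len 3)
step 6: "01101"  (len 5)
step 7: "1101"  (len 4)
step 8: "101000"  (len 6)
step 9: "0100010"  (len 7)
step 10: "100010"  (len 6)
step 11: "000100"  (len 6)
step 12: "00100"  (len 5)
step 13: "0100"  (len 4)
step 14: "100"  (len 3)
step 15: "000"  (len 3)
step 16: "00"  (len 2)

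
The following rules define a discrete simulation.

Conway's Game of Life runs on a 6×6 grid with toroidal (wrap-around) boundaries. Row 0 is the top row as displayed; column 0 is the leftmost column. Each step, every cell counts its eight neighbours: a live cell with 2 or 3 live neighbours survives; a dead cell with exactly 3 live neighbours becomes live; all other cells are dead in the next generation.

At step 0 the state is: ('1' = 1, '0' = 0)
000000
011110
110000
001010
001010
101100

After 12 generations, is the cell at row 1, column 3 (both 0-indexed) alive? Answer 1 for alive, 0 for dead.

step 0: 000000
011110
110000
001010
001010
101100
step 1: 000010
111100
100011
001001
001011
011100
step 2: 100010
111100
000010
010000
100011
011001
step 3: 000010
111110
100100
100010
001011
010100
step 4: 100011
111010
100000
110010
111011
001101
step 5: 000000
000110
001100
001110
000000
001000
step 6: 000100
001110
000000
001010
001000
000000
step 7: 001110
001110
001010
000100
000100
000000
step 8: 001010
010001
001010
001110
000000
001010
step 9: 011011
011011
011011
001010
001010
000000
step 10: 011011
000000
000000
001010
000000
011011
step 11: 011011
000000
000000
000000
011011
011011
step 12: 011011
000000
000000
000000
011011
000000

0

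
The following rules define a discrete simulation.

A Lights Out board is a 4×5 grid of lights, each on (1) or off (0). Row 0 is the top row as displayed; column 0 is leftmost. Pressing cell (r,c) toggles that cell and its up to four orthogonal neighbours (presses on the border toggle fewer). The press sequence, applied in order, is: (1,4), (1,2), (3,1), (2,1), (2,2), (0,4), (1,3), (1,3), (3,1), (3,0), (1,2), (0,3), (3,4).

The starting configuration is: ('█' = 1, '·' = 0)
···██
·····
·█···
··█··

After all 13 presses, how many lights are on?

9

gen 0: ···██
·····
·█···
··█··
gen 1: ···█·
···██
·█··█
··█··
gen 2: ··██·
·██·█
·██·█
··█··
gen 3: ··██·
·██·█
··█·█
██···
gen 4: ··██·
··█·█
██··█
█····
gen 5: ··██·
····█
█·███
█·█··
gen 6: ··█·█
·····
█·███
█·█··
gen 7: ··███
··███
█·█·█
█·█··
gen 8: ··█·█
·····
█·███
█·█··
gen 9: ··█·█
·····
█████
·█···
gen 10: ··█·█
·····
·████
█····
gen 11: ····█
·███·
·█·██
█····
gen 12: ··██·
·██··
·█·██
█····
gen 13: ··██·
·██··
·█·█·
█··██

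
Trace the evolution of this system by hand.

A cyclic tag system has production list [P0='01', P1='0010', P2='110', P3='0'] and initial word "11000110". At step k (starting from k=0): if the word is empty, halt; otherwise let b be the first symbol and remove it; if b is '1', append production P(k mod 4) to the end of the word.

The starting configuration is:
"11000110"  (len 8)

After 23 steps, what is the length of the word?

[0] "11000110"  (len 8)
[1] "100011001"  (len 9)
[2] "000110010010"  (len 12)
[3] "00110010010"  (len 11)
[4] "0110010010"  (len 10)
[5] "110010010"  (len 9)
[6] "100100100010"  (len 12)
[7] "00100100010110"  (len 14)
[8] "0100100010110"  (len 13)
[9] "100100010110"  (len 12)
[10] "001000101100010"  (len 15)
[11] "01000101100010"  (len 14)
[12] "1000101100010"  (len 13)
[13] "00010110001001"  (len 14)
[14] "0010110001001"  (len 13)
[15] "010110001001"  (len 12)
[16] "10110001001"  (len 11)
[17] "011000100101"  (len 12)
[18] "11000100101"  (len 11)
[19] "1000100101110"  (len 13)
[20] "0001001011100"  (len 13)
[21] "001001011100"  (len 12)
[22] "01001011100"  (len 11)
[23] "1001011100"  (len 10)

10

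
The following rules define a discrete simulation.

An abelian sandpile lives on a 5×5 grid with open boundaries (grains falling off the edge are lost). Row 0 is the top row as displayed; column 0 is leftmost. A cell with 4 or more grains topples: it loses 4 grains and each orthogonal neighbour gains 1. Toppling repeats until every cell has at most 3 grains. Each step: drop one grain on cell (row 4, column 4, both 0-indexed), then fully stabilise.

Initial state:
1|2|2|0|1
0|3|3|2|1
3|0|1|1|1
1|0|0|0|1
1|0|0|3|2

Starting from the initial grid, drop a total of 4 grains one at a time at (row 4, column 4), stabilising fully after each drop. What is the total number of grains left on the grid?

30

gen 0: 1|2|2|0|1
0|3|3|2|1
3|0|1|1|1
1|0|0|0|1
1|0|0|3|2
gen 1: 1|2|2|0|1
0|3|3|2|1
3|0|1|1|1
1|0|0|0|1
1|0|0|3|3
gen 2: 1|2|2|0|1
0|3|3|2|1
3|0|1|1|1
1|0|0|1|2
1|0|1|0|1
gen 3: 1|2|2|0|1
0|3|3|2|1
3|0|1|1|1
1|0|0|1|2
1|0|1|0|2
gen 4: 1|2|2|0|1
0|3|3|2|1
3|0|1|1|1
1|0|0|1|2
1|0|1|0|3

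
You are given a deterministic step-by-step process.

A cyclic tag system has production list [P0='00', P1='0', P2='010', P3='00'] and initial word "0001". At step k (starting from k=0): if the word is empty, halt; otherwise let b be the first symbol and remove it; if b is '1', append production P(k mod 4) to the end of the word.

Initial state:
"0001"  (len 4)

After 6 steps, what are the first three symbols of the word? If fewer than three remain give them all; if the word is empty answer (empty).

(empty)

k=0  "0001"  (len 4)
k=1  "001"  (len 3)
k=2  "01"  (len 2)
k=3  "1"  (len 1)
k=4  "00"  (len 2)
k=5  "0"  (len 1)
k=6  (halted — word empty)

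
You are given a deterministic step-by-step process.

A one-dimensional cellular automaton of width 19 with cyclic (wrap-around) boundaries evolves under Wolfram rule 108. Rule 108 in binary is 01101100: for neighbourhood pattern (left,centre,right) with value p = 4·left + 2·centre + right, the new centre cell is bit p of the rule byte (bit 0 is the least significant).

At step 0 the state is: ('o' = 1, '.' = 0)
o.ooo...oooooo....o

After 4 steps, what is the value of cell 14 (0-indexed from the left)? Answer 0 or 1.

t=0: o.ooo...oooooo....o
t=1: ooo.o...o....o....o
t=2: ..ooo...o....o....o
t=3: ..o.o...o....o....o
t=4: ..ooo...o....o....o

0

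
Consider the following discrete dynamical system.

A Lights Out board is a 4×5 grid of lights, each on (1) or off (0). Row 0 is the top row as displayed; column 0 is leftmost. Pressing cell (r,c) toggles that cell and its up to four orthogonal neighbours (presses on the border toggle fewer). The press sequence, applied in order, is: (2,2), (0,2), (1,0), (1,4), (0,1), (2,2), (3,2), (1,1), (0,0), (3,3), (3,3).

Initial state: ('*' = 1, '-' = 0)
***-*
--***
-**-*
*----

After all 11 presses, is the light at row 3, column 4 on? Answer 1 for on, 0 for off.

step 0: ***-*
--***
-**-*
*----
step 1: ***-*
---**
---**
*-*--
step 2: *--**
--***
---**
*-*--
step 3: ---**
*****
*--**
*-*--
step 4: ---*-
***--
*--*-
*-*--
step 5: ****-
*-*--
*--*-
*-*--
step 6: ****-
*----
***--
*----
step 7: ****-
*----
**---
****-
step 8: *-**-
-**--
*----
****-
step 9: -***-
***--
*----
****-
step 10: -***-
***--
*--*-
**--*
step 11: -***-
***--
*----
****-

0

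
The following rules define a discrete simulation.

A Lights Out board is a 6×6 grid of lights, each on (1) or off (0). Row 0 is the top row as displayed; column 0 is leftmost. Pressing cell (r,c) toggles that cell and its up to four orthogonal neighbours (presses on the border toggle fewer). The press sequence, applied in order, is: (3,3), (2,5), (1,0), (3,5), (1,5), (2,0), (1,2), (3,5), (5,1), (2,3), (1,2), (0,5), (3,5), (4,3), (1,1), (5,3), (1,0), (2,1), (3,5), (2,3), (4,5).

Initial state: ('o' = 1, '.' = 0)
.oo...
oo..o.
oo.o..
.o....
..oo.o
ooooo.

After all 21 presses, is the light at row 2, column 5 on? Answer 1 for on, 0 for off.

0) .oo...
oo..o.
oo.o..
.o....
..oo.o
ooooo.
1) .oo...
oo..o.
oo....
.oooo.
..o..o
ooooo.
2) .oo...
oo..oo
oo..oo
.ooooo
..o..o
ooooo.
3) ooo...
....oo
.o..oo
.ooooo
..o..o
ooooo.
4) ooo...
....oo
.o..o.
.ooo..
..o...
ooooo.
5) ooo..o
......
.o..oo
.ooo..
..o...
ooooo.
6) ooo..o
o.....
o...oo
oooo..
..o...
ooooo.
7) oo...o
oooo..
o.o.oo
oooo..
..o...
ooooo.
8) oo...o
oooo..
o.o.o.
oooooo
..o..o
ooooo.
9) oo...o
oooo..
o.o.o.
oooooo
.oo..o
...oo.
10) oo...o
ooo...
o..o..
ooo.oo
.oo..o
...oo.
11) ooo..o
o..o..
o.oo..
ooo.oo
.oo..o
...oo.
12) ooo.o.
o..o.o
o.oo..
ooo.oo
.oo..o
...oo.
13) ooo.o.
o..o.o
o.oo.o
ooo...
.oo...
...oo.
14) ooo.o.
o..o.o
o.oo.o
oooo..
.o.oo.
....o.
15) o.o.o.
.ooo.o
oooo.o
oooo..
.o.oo.
....o.
16) o.o.o.
.ooo.o
oooo.o
oooo..
.o..o.
..oo..
17) ..o.o.
o.oo.o
.ooo.o
oooo..
.o..o.
..oo..
18) ..o.o.
oooo.o
o..o.o
o.oo..
.o..o.
..oo..
19) ..o.o.
oooo.o
o..o..
o.oooo
.o..oo
..oo..
20) ..o.o.
ooo..o
o.o.o.
o.o.oo
.o..oo
..oo..
21) ..o.o.
ooo..o
o.o.o.
o.o.o.
.o....
..oo.o

0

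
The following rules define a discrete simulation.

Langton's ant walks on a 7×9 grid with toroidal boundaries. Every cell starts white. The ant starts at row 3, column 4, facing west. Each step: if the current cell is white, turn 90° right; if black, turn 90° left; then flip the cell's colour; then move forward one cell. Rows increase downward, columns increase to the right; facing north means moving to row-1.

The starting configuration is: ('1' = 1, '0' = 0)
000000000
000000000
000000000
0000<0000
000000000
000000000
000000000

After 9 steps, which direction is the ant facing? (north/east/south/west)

south

[0] 000000000
000000000
000000000
0000<0000
000000000
000000000
000000000
[1] 000000000
000000000
0000^0000
000010000
000000000
000000000
000000000
[2] 000000000
000000000
00001>000
000010000
000000000
000000000
000000000
[3] 000000000
000000000
000011000
00001v000
000000000
000000000
000000000
[4] 000000000
000000000
000011000
0000<1000
000000000
000000000
000000000
[5] 000000000
000000000
000011000
000001000
0000v0000
000000000
000000000
[6] 000000000
000000000
000011000
000001000
000<10000
000000000
000000000
[7] 000000000
000000000
000011000
000^01000
000110000
000000000
000000000
[8] 000000000
000000000
000011000
0001>1000
000110000
000000000
000000000
[9] 000000000
000000000
000011000
000111000
0001v0000
000000000
000000000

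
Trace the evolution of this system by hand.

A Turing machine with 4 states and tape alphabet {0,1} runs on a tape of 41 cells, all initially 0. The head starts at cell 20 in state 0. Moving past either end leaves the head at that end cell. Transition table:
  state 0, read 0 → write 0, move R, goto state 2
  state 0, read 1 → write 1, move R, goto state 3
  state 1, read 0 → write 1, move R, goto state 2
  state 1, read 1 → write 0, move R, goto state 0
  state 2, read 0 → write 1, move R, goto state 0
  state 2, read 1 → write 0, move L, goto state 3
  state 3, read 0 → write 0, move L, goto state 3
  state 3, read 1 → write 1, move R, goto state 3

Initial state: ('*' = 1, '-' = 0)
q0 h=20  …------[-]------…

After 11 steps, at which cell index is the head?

t=0: q0 h=20  …------[-]------…
t=1: q2 h=21  …------[-]------…
t=2: q0 h=22  …-----*[-]------…
t=3: q2 h=23  …----*-[-]------…
t=4: q0 h=24  …---*-*[-]------…
t=5: q2 h=25  …--*-*-[-]------…
t=6: q0 h=26  …-*-*-*[-]------…
t=7: q2 h=27  …*-*-*-[-]------…
t=8: q0 h=28  …-*-*-*[-]------…
t=9: q2 h=29  …*-*-*-[-]------…
t=10: q0 h=30  …-*-*-*[-]------…
t=11: q2 h=31  …*-*-*-[-]------…

31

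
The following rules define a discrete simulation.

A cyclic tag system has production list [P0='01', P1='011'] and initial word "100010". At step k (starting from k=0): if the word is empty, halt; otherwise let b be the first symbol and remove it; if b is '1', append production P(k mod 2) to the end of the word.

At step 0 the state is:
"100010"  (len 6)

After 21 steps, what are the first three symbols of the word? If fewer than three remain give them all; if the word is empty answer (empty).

010

[0] "100010"  (len 6)
[1] "0001001"  (len 7)
[2] "001001"  (len 6)
[3] "01001"  (len 5)
[4] "1001"  (len 4)
[5] "00101"  (len 5)
[6] "0101"  (len 4)
[7] "101"  (len 3)
[8] "01011"  (len 5)
[9] "1011"  (len 4)
[10] "011011"  (len 6)
[11] "11011"  (len 5)
[12] "1011011"  (len 7)
[13] "01101101"  (len 8)
[14] "1101101"  (len 7)
[15] "10110101"  (len 8)
[16] "0110101011"  (len 10)
[17] "110101011"  (len 9)
[18] "10101011011"  (len 11)
[19] "010101101101"  (len 12)
[20] "10101101101"  (len 11)
[21] "010110110101"  (len 12)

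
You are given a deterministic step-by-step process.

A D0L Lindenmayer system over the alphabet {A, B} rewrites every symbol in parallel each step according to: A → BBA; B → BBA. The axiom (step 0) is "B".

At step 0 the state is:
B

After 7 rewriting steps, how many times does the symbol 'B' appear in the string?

gen 0: B
gen 1: BBA
gen 2: BBABBABBA
gen 3: BBABBABBABBABBABBABBABBABBA
gen 4: BBABBABBABBABBABBABBABBABBABBABBABBABBABBABBABBABBABBABBABBABBABBABBABBABBABBABBA
gen 5: BBABBABBABBABBABBABBABBABBABBABBABBABBABBABBABBABBABBABBAB…ABBABBABBABBABBABBABBABBABBABBABBABBABBABBABBABBABBABBABBA  (len 243)
gen 6: BBABBABBABBABBABBABBABBABBABBABBABBABBABBABBABBABBABBABBAB…ABBABBABBABBABBABBABBABBABBABBABBABBABBABBABBABBABBABBABBA  (len 729)
gen 7: BBABBABBABBABBABBABBABBABBABBABBABBABBABBABBABBABBABBABBAB…ABBABBABBABBABBABBABBABBABBABBABBABBABBABBABBABBABBABBABBA  (len 2187)

1458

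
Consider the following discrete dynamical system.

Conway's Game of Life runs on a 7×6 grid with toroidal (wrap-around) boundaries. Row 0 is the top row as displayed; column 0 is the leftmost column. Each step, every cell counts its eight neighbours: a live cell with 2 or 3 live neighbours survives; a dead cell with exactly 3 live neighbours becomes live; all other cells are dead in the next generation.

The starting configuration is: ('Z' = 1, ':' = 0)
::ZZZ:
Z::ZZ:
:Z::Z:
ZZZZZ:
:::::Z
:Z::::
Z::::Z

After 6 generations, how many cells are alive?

0) ::ZZZ:
Z::ZZ:
:Z::Z:
ZZZZZ:
:::::Z
:Z::::
Z::::Z
1) ZZZ:::
:Z::::
::::::
ZZZZZ:
:::ZZZ
:::::Z
ZZZZZZ
2) ::::Z:
ZZZ:::
Z::Z::
ZZZ:::
:Z::::
:Z::::
:::ZZ:
3) :ZZ:ZZ
ZZZZ:Z
:::Z:Z
Z:Z:::
::::::
::Z:::
:::ZZ:
4) ::::::
::::::
:::Z:Z
::::::
:Z::::
:::Z::
:Z::ZZ
5) ::::::
::::::
::::::
::::::
::::::
Z:Z:Z:
::::Z:
6) ::::::
::::::
::::::
::::::
::::::
:::Z:Z
:::Z:Z

4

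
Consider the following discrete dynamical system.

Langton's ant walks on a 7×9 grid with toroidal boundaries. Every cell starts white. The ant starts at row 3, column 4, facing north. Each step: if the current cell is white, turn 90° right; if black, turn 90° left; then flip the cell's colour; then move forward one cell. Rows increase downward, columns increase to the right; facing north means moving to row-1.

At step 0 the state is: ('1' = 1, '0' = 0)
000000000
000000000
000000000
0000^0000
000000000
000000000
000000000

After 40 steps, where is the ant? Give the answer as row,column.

5,4

[0] 000000000
000000000
000000000
0000^0000
000000000
000000000
000000000
[1] 000000000
000000000
000000000
00001>000
000000000
000000000
000000000
[2] 000000000
000000000
000000000
000011000
00000v000
000000000
000000000
[3] 000000000
000000000
000000000
000011000
0000<1000
000000000
000000000
[4] 000000000
000000000
000000000
0000^1000
000011000
000000000
000000000
[5] 000000000
000000000
000000000
000<01000
000011000
000000000
000000000
[6] 000000000
000000000
000^00000
000101000
000011000
000000000
000000000
[7] 000000000
000000000
0001>0000
000101000
000011000
000000000
000000000
[8] 000000000
000000000
000110000
0001v1000
000011000
000000000
000000000
[9] 000000000
000000000
000110000
000<11000
000011000
000000000
000000000
[10] 000000000
000000000
000110000
000011000
000v11000
000000000
000000000
[11] 000000000
000000000
000110000
000011000
00<111000
000000000
000000000
[12] 000000000
000000000
000110000
00^011000
001111000
000000000
000000000
[13] 000000000
000000000
000110000
001>11000
001111000
000000000
000000000
[14] 000000000
000000000
000110000
001111000
001v11000
000000000
000000000
[15] 000000000
000000000
000110000
001111000
0010>1000
000000000
000000000
[16] 000000000
000000000
000110000
0011^1000
001001000
000000000
000000000
[17] 000000000
000000000
000110000
001<01000
001001000
000000000
000000000
[18] 000000000
000000000
000110000
001001000
001v01000
000000000
000000000
[19] 000000000
000000000
000110000
001001000
00<101000
000000000
000000000
[20] 000000000
000000000
000110000
001001000
000101000
00v000000
000000000
[21] 000000000
000000000
000110000
001001000
000101000
0<1000000
000000000
[22] 000000000
000000000
000110000
001001000
0^0101000
011000000
000000000
[23] 000000000
000000000
000110000
001001000
01>101000
011000000
000000000
[24] 000000000
000000000
000110000
001001000
011101000
01v000000
000000000
[25] 000000000
000000000
000110000
001001000
011101000
010>00000
000000000
[26] 000000000
000000000
000110000
001001000
011101000
010100000
000v00000
[27] 000000000
000000000
000110000
001001000
011101000
010100000
00<100000
[28] 000000000
000000000
000110000
001001000
011101000
01^100000
001100000
[29] 000000000
000000000
000110000
001001000
011101000
011>00000
001100000
[30] 000000000
000000000
000110000
001001000
011^01000
011000000
001100000
[31] 000000000
000000000
000110000
001001000
01<001000
011000000
001100000
[32] 000000000
000000000
000110000
001001000
010001000
01v000000
001100000
[33] 000000000
000000000
000110000
001001000
010001000
010>00000
001100000
[34] 000000000
000000000
000110000
001001000
010001000
010100000
001v00000
[35] 000000000
000000000
000110000
001001000
010001000
010100000
0010>0000
[36] 0000v0000
000000000
000110000
001001000
010001000
010100000
001010000
[37] 000<10000
000000000
000110000
001001000
010001000
010100000
001010000
[38] 000110000
000000000
000110000
001001000
010001000
010100000
001^10000
[39] 000110000
000000000
000110000
001001000
010001000
010100000
0011>0000
[40] 000110000
000000000
000110000
001001000
010001000
0101^0000
001100000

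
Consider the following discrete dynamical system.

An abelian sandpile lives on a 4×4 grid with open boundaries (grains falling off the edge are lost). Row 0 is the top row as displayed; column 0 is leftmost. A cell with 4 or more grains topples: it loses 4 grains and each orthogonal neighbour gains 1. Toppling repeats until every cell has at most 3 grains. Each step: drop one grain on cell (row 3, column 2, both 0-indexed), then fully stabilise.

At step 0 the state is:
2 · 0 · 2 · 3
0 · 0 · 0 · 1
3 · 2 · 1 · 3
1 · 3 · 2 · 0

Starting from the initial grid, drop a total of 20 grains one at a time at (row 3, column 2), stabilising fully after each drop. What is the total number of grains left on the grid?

0) 2 · 0 · 2 · 3
0 · 0 · 0 · 1
3 · 2 · 1 · 3
1 · 3 · 2 · 0
1) 2 · 0 · 2 · 3
0 · 0 · 0 · 1
3 · 2 · 1 · 3
1 · 3 · 3 · 0
2) 2 · 0 · 2 · 3
0 · 0 · 0 · 1
3 · 3 · 2 · 3
2 · 0 · 1 · 1
3) 2 · 0 · 2 · 3
0 · 0 · 0 · 1
3 · 3 · 2 · 3
2 · 0 · 2 · 1
4) 2 · 0 · 2 · 3
0 · 0 · 0 · 1
3 · 3 · 2 · 3
2 · 0 · 3 · 1
5) 2 · 0 · 2 · 3
0 · 0 · 0 · 1
3 · 3 · 3 · 3
2 · 1 · 0 · 2
6) 2 · 0 · 2 · 3
0 · 0 · 0 · 1
3 · 3 · 3 · 3
2 · 1 · 1 · 2
7) 2 · 0 · 2 · 3
0 · 0 · 0 · 1
3 · 3 · 3 · 3
2 · 1 · 2 · 2
8) 2 · 0 · 2 · 3
0 · 0 · 0 · 1
3 · 3 · 3 · 3
2 · 1 · 3 · 2
9) 2 · 0 · 2 · 3
1 · 1 · 1 · 2
0 · 1 · 2 · 1
3 · 3 · 2 · 0
10) 2 · 0 · 2 · 3
1 · 1 · 1 · 2
0 · 1 · 2 · 1
3 · 3 · 3 · 0
11) 2 · 0 · 2 · 3
1 · 1 · 1 · 2
1 · 2 · 3 · 1
0 · 1 · 1 · 1
12) 2 · 0 · 2 · 3
1 · 1 · 1 · 2
1 · 2 · 3 · 1
0 · 1 · 2 · 1
13) 2 · 0 · 2 · 3
1 · 1 · 1 · 2
1 · 2 · 3 · 1
0 · 1 · 3 · 1
14) 2 · 0 · 2 · 3
1 · 1 · 2 · 2
1 · 3 · 0 · 2
0 · 2 · 1 · 2
15) 2 · 0 · 2 · 3
1 · 1 · 2 · 2
1 · 3 · 0 · 2
0 · 2 · 2 · 2
16) 2 · 0 · 2 · 3
1 · 1 · 2 · 2
1 · 3 · 0 · 2
0 · 2 · 3 · 2
17) 2 · 0 · 2 · 3
1 · 1 · 2 · 2
1 · 3 · 1 · 2
0 · 3 · 0 · 3
18) 2 · 0 · 2 · 3
1 · 1 · 2 · 2
1 · 3 · 1 · 2
0 · 3 · 1 · 3
19) 2 · 0 · 2 · 3
1 · 1 · 2 · 2
1 · 3 · 1 · 2
0 · 3 · 2 · 3
20) 2 · 0 · 2 · 3
1 · 1 · 2 · 2
1 · 3 · 1 · 2
0 · 3 · 3 · 3

29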